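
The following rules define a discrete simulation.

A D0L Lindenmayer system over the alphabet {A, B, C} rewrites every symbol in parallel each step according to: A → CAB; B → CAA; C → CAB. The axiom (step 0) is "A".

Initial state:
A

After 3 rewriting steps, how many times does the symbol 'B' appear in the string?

7

[0] A
[1] CAB
[2] CABCABCAA
[3] CABCABCAACABCABCAACABCABCAB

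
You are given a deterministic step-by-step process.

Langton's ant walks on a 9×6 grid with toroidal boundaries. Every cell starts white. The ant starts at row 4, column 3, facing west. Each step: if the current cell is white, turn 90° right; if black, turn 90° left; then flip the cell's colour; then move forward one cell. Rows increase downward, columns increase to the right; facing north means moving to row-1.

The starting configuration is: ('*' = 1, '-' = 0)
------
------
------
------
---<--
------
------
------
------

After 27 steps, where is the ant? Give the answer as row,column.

6,0

k=0  ------
------
------
------
---<--
------
------
------
------
k=1  ------
------
------
---^--
---*--
------
------
------
------
k=2  ------
------
------
---*>-
---*--
------
------
------
------
k=3  ------
------
------
---**-
---*v-
------
------
------
------
k=4  ------
------
------
---**-
---<*-
------
------
------
------
k=5  ------
------
------
---**-
----*-
---v--
------
------
------
k=6  ------
------
------
---**-
----*-
--<*--
------
------
------
k=7  ------
------
------
---**-
--^-*-
--**--
------
------
------
k=8  ------
------
------
---**-
--*>*-
--**--
------
------
------
k=9  ------
------
------
---**-
--***-
--*v--
------
------
------
k=10  ------
------
------
---**-
--***-
--*->-
------
------
------
k=11  ------
------
------
---**-
--***-
--*-*-
----v-
------
------
k=12  ------
------
------
---**-
--***-
--*-*-
---<*-
------
------
k=13  ------
------
------
---**-
--***-
--*^*-
---**-
------
------
k=14  ------
------
------
---**-
--***-
--**>-
---**-
------
------
k=15  ------
------
------
---**-
--**^-
--**--
---**-
------
------
k=16  ------
------
------
---**-
--*<--
--**--
---**-
------
------
k=17  ------
------
------
---**-
--*---
--*v--
---**-
------
------
k=18  ------
------
------
---**-
--*---
--*->-
---**-
------
------
k=19  ------
------
------
---**-
--*---
--*-*-
---*v-
------
------
k=20  ------
------
------
---**-
--*---
--*-*-
---*->
------
------
k=21  ------
------
------
---**-
--*---
--*-*-
---*-*
-----v
------
k=22  ------
------
------
---**-
--*---
--*-*-
---*-*
----<*
------
k=23  ------
------
------
---**-
--*---
--*-*-
---*^*
----**
------
k=24  ------
------
------
---**-
--*---
--*-*-
---**>
----**
------
k=25  ------
------
------
---**-
--*---
--*-*^
---**-
----**
------
k=26  ------
------
------
---**-
--*---
>-*-**
---**-
----**
------
k=27  ------
------
------
---**-
--*---
*-*-**
v--**-
----**
------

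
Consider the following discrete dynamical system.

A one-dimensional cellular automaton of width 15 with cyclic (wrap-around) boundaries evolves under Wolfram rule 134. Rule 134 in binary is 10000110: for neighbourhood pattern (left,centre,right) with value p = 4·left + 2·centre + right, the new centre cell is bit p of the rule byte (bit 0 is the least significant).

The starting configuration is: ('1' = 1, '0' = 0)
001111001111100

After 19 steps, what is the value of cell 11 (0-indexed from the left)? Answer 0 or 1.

0

0) 001111001111100
1) 010110010111000
2) 110000110010000
3) 000001000110001
4) 000011001000011
5) 000100011000100
6) 001100100001100
7) 010001100010000
8) 110010000110000
9) 000110001000001
10) 001000011000011
11) 011000100000100
12) 100001100001100
13) 100010000010001
14) 000110000110010
15) 001000001000110
16) 011000011001000
17) 100000100011000
18) 100001100100001
19) 000010001100010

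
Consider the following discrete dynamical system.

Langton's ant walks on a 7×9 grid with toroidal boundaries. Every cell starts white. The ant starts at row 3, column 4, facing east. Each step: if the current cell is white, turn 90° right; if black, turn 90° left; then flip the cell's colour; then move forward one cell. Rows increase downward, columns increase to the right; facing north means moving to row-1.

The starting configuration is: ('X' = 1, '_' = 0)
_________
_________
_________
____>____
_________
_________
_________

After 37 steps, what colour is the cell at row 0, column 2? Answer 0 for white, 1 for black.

gen 0: _________
_________
_________
____>____
_________
_________
_________
gen 1: _________
_________
_________
____X____
____v____
_________
_________
gen 2: _________
_________
_________
____X____
___<X____
_________
_________
gen 3: _________
_________
_________
___^X____
___XX____
_________
_________
gen 4: _________
_________
_________
___X>____
___XX____
_________
_________
gen 5: _________
_________
____^____
___X_____
___XX____
_________
_________
gen 6: _________
_________
____X>___
___X_____
___XX____
_________
_________
gen 7: _________
_________
____XX___
___X_v___
___XX____
_________
_________
gen 8: _________
_________
____XX___
___X<X___
___XX____
_________
_________
gen 9: _________
_________
____^X___
___XXX___
___XX____
_________
_________
gen 10: _________
_________
___<_X___
___XXX___
___XX____
_________
_________
gen 11: _________
___^_____
___X_X___
___XXX___
___XX____
_________
_________
gen 12: _________
___X>____
___X_X___
___XXX___
___XX____
_________
_________
gen 13: _________
___XX____
___XvX___
___XXX___
___XX____
_________
_________
gen 14: _________
___XX____
___<XX___
___XXX___
___XX____
_________
_________
gen 15: _________
___XX____
____XX___
___vXX___
___XX____
_________
_________
gen 16: _________
___XX____
____XX___
____>X___
___XX____
_________
_________
gen 17: _________
___XX____
____^X___
_____X___
___XX____
_________
_________
gen 18: _________
___XX____
___<_X___
_____X___
___XX____
_________
_________
gen 19: _________
___^X____
___X_X___
_____X___
___XX____
_________
_________
gen 20: _________
__<_X____
___X_X___
_____X___
___XX____
_________
_________
gen 21: __^______
__X_X____
___X_X___
_____X___
___XX____
_________
_________
gen 22: __X>_____
__X_X____
___X_X___
_____X___
___XX____
_________
_________
gen 23: __XX_____
__XvX____
___X_X___
_____X___
___XX____
_________
_________
gen 24: __XX_____
__<XX____
___X_X___
_____X___
___XX____
_________
_________
gen 25: __XX_____
___XX____
__vX_X___
_____X___
___XX____
_________
_________
gen 26: __XX_____
___XX____
_<XX_X___
_____X___
___XX____
_________
_________
gen 27: __XX_____
_^_XX____
_XXX_X___
_____X___
___XX____
_________
_________
gen 28: __XX_____
_X>XX____
_XXX_X___
_____X___
___XX____
_________
_________
gen 29: __XX_____
_XXXX____
_XvX_X___
_____X___
___XX____
_________
_________
gen 30: __XX_____
_XXXX____
_X_>_X___
_____X___
___XX____
_________
_________
gen 31: __XX_____
_XX^X____
_X___X___
_____X___
___XX____
_________
_________
gen 32: __XX_____
_X<_X____
_X___X___
_____X___
___XX____
_________
_________
gen 33: __XX_____
_X__X____
_Xv__X___
_____X___
___XX____
_________
_________
gen 34: __XX_____
_X__X____
_<X__X___
_____X___
___XX____
_________
_________
gen 35: __XX_____
_X__X____
__X__X___
_v___X___
___XX____
_________
_________
gen 36: __XX_____
_X__X____
__X__X___
<X___X___
___XX____
_________
_________
gen 37: __XX_____
_X__X____
^_X__X___
XX___X___
___XX____
_________
_________

1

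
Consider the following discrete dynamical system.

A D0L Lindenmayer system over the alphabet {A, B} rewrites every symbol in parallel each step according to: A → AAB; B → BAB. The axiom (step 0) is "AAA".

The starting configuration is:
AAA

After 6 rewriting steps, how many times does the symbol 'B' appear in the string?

1092

[0] AAA
[1] AABAABAAB
[2] AABAABBABAABAABBABAABAABBAB
[3] AABAABBABAABAABBABBABAABBABAABAABBABAABAABBABBABAABBABAABAABBABAABAABBABBABAABBAB
[4] AABAABBABAABAABBABBABAABBABAABAABBABAABAABBABBABAABBABBABA…BBABAABAABBABAABAABBABBABAABBABBABAABBABAABAABBABBABAABBAB  (len 243)
[5] AABAABBABAABAABBABBABAABBABAABAABBABAABAABBABBABAABBABBABA…BBABAABAABBABAABAABBABBABAABBABBABAABBABAABAABBABBABAABBAB  (len 729)
[6] AABAABBABAABAABBABBABAABBABAABAABBABAABAABBABBABAABBABBABA…BBABAABAABBABAABAABBABBABAABBABBABAABBABAABAABBABBABAABBAB  (len 2187)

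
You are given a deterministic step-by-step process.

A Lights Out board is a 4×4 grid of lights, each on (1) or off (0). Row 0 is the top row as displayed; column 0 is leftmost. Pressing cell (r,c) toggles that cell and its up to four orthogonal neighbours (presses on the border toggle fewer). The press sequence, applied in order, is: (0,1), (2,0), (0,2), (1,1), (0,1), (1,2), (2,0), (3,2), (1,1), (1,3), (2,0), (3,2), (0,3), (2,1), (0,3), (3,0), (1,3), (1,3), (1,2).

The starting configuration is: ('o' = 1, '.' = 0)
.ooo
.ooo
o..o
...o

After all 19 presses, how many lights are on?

5

0) .ooo
.ooo
o..o
...o
1) o..o
..oo
o..o
...o
2) o..o
o.oo
.o.o
o..o
3) ooo.
o..o
.o.o
o..o
4) o.o.
.ooo
...o
o..o
5) .o..
..oo
...o
o..o
6) .oo.
.o..
..oo
o..o
7) .oo.
oo..
oooo
...o
8) .oo.
oo..
oo.o
.oo.
9) ..o.
..o.
o..o
.oo.
10) ..oo
...o
o...
.oo.
11) ..oo
o..o
.o..
ooo.
12) ..oo
o..o
.oo.
o..o
13) ....
o...
.oo.
o..o
14) ....
oo..
o...
oo.o
15) ..oo
oo.o
o...
oo.o
16) ..oo
oo.o
....
...o
17) ..o.
ooo.
...o
...o
18) ..oo
oo.o
....
...o
19) ...o
o.o.
..o.
...o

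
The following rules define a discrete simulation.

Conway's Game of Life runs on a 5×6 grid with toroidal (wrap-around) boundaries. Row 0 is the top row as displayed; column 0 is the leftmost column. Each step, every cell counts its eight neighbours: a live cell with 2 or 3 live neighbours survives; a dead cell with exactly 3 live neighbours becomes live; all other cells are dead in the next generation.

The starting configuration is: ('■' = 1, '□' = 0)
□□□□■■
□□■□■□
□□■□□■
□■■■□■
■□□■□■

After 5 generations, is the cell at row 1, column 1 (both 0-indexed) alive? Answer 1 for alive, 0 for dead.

k=0  □□□□■■
□□■□■□
□□■□□■
□■■■□■
■□□■□■
k=1  ■□□□□□
□□□□■□
■□□□□■
□■□■□■
□■□■□□
k=2  □□□□□□
■□□□□□
■□□□□■
□■□□□■
□■□□■□
k=3  □□□□□□
■□□□□■
□■□□□■
□■□□■■
■□□□□□
k=4  ■□□□□■
■□□□□■
□■□□□□
□■□□■■
■□□□□■
k=5  □■□□■□
□■□□□■
□■□□■□
□■□□■■
□■□□□□

1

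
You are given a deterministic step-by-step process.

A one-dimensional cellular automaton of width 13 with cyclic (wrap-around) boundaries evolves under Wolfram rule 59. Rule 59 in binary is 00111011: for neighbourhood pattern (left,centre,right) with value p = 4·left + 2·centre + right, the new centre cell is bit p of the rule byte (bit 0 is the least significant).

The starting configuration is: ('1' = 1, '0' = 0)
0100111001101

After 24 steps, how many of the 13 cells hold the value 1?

[0] 0100111001101
[1] 1011100111010
[2] 0110011100101
[3] 1101110011010
[4] 1011001110101
[5] 0110111001011
[6] 1101100110110
[7] 1011011101101
[8] 0110110011011
[9] 1101101110110
[10] 1011011001101
[11] 0110110111011
[12] 1101101100110
[13] 1011011011101
[14] 0110110110011
[15] 1101101101110
[16] 1011011011001
[17] 0110110110111
[18] 1101101101100
[19] 1011011011011
[20] 0110110110110
[21] 1101101101101
[22] 0011011011011
[23] 1110110110110
[24] 1001101101101

8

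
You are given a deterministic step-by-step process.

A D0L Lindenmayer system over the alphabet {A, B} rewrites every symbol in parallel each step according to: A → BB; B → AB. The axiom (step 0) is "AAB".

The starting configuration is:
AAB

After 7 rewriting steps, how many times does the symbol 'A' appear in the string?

127

t=0: AAB
t=1: BBBBAB
t=2: ABABABABBBAB
t=3: BBABBBABBBABBBABABABBBAB
t=4: ABABBBABABABBBABABABBBABABABBBABBBABBBABABABBBAB
t=5: BBABBBABABABBBABBBABBBABABABBBABBBABBBABABABBBABBBABBBABABABBBABABABBBABABABBBABBBABBBABABABBBAB
t=6: ABABBBABABABBBABBBABBBABABABBBABABABBBABABABBBABBBABBBABAB…ABABABBBABBBABBBABABABBBABABABBBABABABBBABBBABBBABABABBBAB  (len 192)
t=7: BBABBBABABABBBABBBABBBABABABBBABABABBBABABABBBABBBABBBABAB…ABABABBBABBBABBBABABABBBABABABBBABABABBBABBBABBBABABABBBAB  (len 384)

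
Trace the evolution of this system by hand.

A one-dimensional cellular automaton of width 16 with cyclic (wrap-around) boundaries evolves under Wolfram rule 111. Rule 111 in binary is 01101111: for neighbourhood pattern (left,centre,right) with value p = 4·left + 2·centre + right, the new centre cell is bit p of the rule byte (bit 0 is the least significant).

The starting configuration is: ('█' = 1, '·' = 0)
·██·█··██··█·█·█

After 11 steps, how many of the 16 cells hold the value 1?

[0] ·██·█··██··█·█·█
[1] █████·███·██████
[2] ····███·███·····
[3] █████·███·█·████
[4] ····███·█████···
[5] █████·███···█·██
[6] ····███·█·█████·
[7] █████·█████···█·
[8] █···███···█·████
[9] █·███·█·█████···
[10] ███·█████···█·██
[11] ··███···█·█████·

9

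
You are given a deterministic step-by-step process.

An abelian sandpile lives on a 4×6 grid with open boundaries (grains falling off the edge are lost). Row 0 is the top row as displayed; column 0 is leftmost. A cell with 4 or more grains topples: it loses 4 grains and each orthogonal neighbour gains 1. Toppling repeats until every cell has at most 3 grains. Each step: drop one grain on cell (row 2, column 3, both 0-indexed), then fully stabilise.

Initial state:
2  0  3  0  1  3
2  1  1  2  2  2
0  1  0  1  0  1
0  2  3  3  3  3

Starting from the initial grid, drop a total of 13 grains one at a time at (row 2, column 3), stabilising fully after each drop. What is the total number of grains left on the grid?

[0] 2  0  3  0  1  3
2  1  1  2  2  2
0  1  0  1  0  1
0  2  3  3  3  3
[1] 2  0  3  0  1  3
2  1  1  2  2  2
0  1  0  2  0  1
0  2  3  3  3  3
[2] 2  0  3  0  1  3
2  1  1  2  2  2
0  1  0  3  0  1
0  2  3  3  3  3
[3] 2  0  3  0  1  3
2  1  1  3  2  2
0  1  2  1  2  2
0  3  0  2  1  0
[4] 2  0  3  0  1  3
2  1  1  3  2  2
0  1  2  2  2  2
0  3  0  2  1  0
[5] 2  0  3  0  1  3
2  1  1  3  2  2
0  1  2  3  2  2
0  3  0  2  1  0
[6] 2  0  3  1  1  3
2  1  2  0  3  2
0  1  3  1  3  2
0  3  0  3  1  0
[7] 2  0  3  1  1  3
2  1  2  0  3  2
0  1  3  2  3  2
0  3  0  3  1  0
[8] 2  0  3  1  1  3
2  1  2  0  3  2
0  1  3  3  3  2
0  3  0  3  1  0
[9] 2  0  3  1  2  3
2  1  3  2  0  3
0  2  0  3  1  3
0  3  2  0  3  0
[10] 2  0  3  1  2  3
2  1  3  3  0  3
0  2  1  0  2  3
0  3  2  1  3  0
[11] 2  0  3  1  2  3
2  1  3  3  0  3
0  2  1  1  2  3
0  3  2  1  3  0
[12] 2  0  3  1  2  3
2  1  3  3  0  3
0  2  1  2  2  3
0  3  2  1  3  0
[13] 2  0  3  1  2  3
2  1  3  3  0  3
0  2  1  3  2  3
0  3  2  1  3  0

43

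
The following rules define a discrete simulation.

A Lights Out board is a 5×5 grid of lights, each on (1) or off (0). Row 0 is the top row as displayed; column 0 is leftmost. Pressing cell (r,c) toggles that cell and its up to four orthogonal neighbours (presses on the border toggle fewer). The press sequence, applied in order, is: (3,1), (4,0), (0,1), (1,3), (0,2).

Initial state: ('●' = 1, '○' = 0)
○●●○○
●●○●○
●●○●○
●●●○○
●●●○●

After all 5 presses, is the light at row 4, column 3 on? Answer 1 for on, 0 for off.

gen 0: ○●●○○
●●○●○
●●○●○
●●●○○
●●●○●
gen 1: ○●●○○
●●○●○
●○○●○
○○○○○
●○●○●
gen 2: ○●●○○
●●○●○
●○○●○
●○○○○
○●●○●
gen 3: ●○○○○
●○○●○
●○○●○
●○○○○
○●●○●
gen 4: ●○○●○
●○●○●
●○○○○
●○○○○
○●●○●
gen 5: ●●●○○
●○○○●
●○○○○
●○○○○
○●●○●

0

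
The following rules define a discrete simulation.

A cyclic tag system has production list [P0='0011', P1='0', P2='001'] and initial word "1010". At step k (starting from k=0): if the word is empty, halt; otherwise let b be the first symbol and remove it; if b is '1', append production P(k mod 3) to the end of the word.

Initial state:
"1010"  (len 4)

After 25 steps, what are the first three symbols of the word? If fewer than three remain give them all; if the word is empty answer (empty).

gen 0: "1010"  (len 4)
gen 1: "0100011"  (len 7)
gen 2: "100011"  (len 6)
gen 3: "00011001"  (len 8)
gen 4: "0011001"  (len 7)
gen 5: "011001"  (len 6)
gen 6: "11001"  (len 5)
gen 7: "10010011"  (len 8)
gen 8: "00100110"  (len 8)
gen 9: "0100110"  (len 7)
gen 10: "100110"  (len 6)
gen 11: "001100"  (len 6)
gen 12: "01100"  (len 5)
gen 13: "1100"  (len 4)
gen 14: "1000"  (len 4)
gen 15: "000001"  (len 6)
gen 16: "00001"  (len 5)
gen 17: "0001"  (len 4)
gen 18: "001"  (len 3)
gen 19: "01"  (len 2)
gen 20: "1"  (len 1)
gen 21: "001"  (len 3)
gen 22: "01"  (len 2)
gen 23: "1"  (len 1)
gen 24: "001"  (len 3)
gen 25: "01"  (len 2)

01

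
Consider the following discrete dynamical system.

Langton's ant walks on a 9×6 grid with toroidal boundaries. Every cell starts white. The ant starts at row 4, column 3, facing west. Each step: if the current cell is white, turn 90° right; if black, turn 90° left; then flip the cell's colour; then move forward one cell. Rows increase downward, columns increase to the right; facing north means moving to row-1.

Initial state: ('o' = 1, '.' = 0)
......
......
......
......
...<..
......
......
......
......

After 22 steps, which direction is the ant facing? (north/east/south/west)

[0] ......
......
......
......
...<..
......
......
......
......
[1] ......
......
......
...^..
...o..
......
......
......
......
[2] ......
......
......
...o>.
...o..
......
......
......
......
[3] ......
......
......
...oo.
...ov.
......
......
......
......
[4] ......
......
......
...oo.
...<o.
......
......
......
......
[5] ......
......
......
...oo.
....o.
...v..
......
......
......
[6] ......
......
......
...oo.
....o.
..<o..
......
......
......
[7] ......
......
......
...oo.
..^.o.
..oo..
......
......
......
[8] ......
......
......
...oo.
..o>o.
..oo..
......
......
......
[9] ......
......
......
...oo.
..ooo.
..ov..
......
......
......
[10] ......
......
......
...oo.
..ooo.
..o.>.
......
......
......
[11] ......
......
......
...oo.
..ooo.
..o.o.
....v.
......
......
[12] ......
......
......
...oo.
..ooo.
..o.o.
...<o.
......
......
[13] ......
......
......
...oo.
..ooo.
..o^o.
...oo.
......
......
[14] ......
......
......
...oo.
..ooo.
..oo>.
...oo.
......
......
[15] ......
......
......
...oo.
..oo^.
..oo..
...oo.
......
......
[16] ......
......
......
...oo.
..o<..
..oo..
...oo.
......
......
[17] ......
......
......
...oo.
..o...
..ov..
...oo.
......
......
[18] ......
......
......
...oo.
..o...
..o.>.
...oo.
......
......
[19] ......
......
......
...oo.
..o...
..o.o.
...ov.
......
......
[20] ......
......
......
...oo.
..o...
..o.o.
...o.>
......
......
[21] ......
......
......
...oo.
..o...
..o.o.
...o.o
.....v
......
[22] ......
......
......
...oo.
..o...
..o.o.
...o.o
....<o
......

west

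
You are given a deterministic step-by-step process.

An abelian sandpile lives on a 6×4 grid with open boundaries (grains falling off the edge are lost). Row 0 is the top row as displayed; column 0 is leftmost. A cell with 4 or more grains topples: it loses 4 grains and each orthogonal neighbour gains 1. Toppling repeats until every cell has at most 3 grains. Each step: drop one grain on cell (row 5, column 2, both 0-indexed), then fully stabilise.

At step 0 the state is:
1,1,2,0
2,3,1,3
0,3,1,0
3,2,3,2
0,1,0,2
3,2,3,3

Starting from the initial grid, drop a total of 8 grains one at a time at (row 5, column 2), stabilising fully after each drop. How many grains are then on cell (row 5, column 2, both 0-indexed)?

[0] 1,1,2,0
2,3,1,3
0,3,1,0
3,2,3,2
0,1,0,2
3,2,3,3
[1] 1,1,2,0
2,3,1,3
0,3,1,0
3,2,3,2
0,1,1,3
3,3,1,0
[2] 1,1,2,0
2,3,1,3
0,3,1,0
3,2,3,2
0,1,1,3
3,3,2,0
[3] 1,1,2,0
2,3,1,3
0,3,1,0
3,2,3,2
0,1,1,3
3,3,3,0
[4] 1,1,2,0
2,3,1,3
0,3,1,0
3,2,3,2
1,2,2,3
0,1,1,1
[5] 1,1,2,0
2,3,1,3
0,3,1,0
3,2,3,2
1,2,2,3
0,1,2,1
[6] 1,1,2,0
2,3,1,3
0,3,1,0
3,2,3,2
1,2,2,3
0,1,3,1
[7] 1,1,2,0
2,3,1,3
0,3,1,0
3,2,3,2
1,2,3,3
0,2,0,2
[8] 1,1,2,0
2,3,1,3
0,3,1,0
3,2,3,2
1,2,3,3
0,2,1,2

1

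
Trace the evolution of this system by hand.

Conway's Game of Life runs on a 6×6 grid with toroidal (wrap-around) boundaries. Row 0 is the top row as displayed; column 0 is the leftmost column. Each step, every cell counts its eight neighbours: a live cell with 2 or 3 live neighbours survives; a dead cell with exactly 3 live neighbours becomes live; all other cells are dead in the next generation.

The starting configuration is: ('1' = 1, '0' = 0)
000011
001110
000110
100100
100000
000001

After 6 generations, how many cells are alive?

k=0  000011
001110
000110
100100
100000
000001
k=1  000001
001000
000001
000111
100001
100011
k=2  100011
000000
000101
000000
000100
000010
k=3  000011
100000
000000
000010
000000
000110
k=4  000111
000001
000000
000000
000110
000111
k=5  100100
000001
000000
000000
000101
001000
k=6  000000
000000
000000
000000
000000
001110

3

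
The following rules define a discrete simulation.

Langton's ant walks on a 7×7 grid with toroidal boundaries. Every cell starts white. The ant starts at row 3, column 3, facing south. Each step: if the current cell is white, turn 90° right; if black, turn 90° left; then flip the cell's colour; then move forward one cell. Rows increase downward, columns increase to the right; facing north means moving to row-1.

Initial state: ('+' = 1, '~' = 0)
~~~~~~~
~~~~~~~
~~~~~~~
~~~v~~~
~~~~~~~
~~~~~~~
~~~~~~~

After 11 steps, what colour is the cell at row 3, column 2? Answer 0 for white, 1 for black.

1

[0] ~~~~~~~
~~~~~~~
~~~~~~~
~~~v~~~
~~~~~~~
~~~~~~~
~~~~~~~
[1] ~~~~~~~
~~~~~~~
~~~~~~~
~~<+~~~
~~~~~~~
~~~~~~~
~~~~~~~
[2] ~~~~~~~
~~~~~~~
~~^~~~~
~~++~~~
~~~~~~~
~~~~~~~
~~~~~~~
[3] ~~~~~~~
~~~~~~~
~~+>~~~
~~++~~~
~~~~~~~
~~~~~~~
~~~~~~~
[4] ~~~~~~~
~~~~~~~
~~++~~~
~~+v~~~
~~~~~~~
~~~~~~~
~~~~~~~
[5] ~~~~~~~
~~~~~~~
~~++~~~
~~+~>~~
~~~~~~~
~~~~~~~
~~~~~~~
[6] ~~~~~~~
~~~~~~~
~~++~~~
~~+~+~~
~~~~v~~
~~~~~~~
~~~~~~~
[7] ~~~~~~~
~~~~~~~
~~++~~~
~~+~+~~
~~~<+~~
~~~~~~~
~~~~~~~
[8] ~~~~~~~
~~~~~~~
~~++~~~
~~+^+~~
~~~++~~
~~~~~~~
~~~~~~~
[9] ~~~~~~~
~~~~~~~
~~++~~~
~~++>~~
~~~++~~
~~~~~~~
~~~~~~~
[10] ~~~~~~~
~~~~~~~
~~++^~~
~~++~~~
~~~++~~
~~~~~~~
~~~~~~~
[11] ~~~~~~~
~~~~~~~
~~+++>~
~~++~~~
~~~++~~
~~~~~~~
~~~~~~~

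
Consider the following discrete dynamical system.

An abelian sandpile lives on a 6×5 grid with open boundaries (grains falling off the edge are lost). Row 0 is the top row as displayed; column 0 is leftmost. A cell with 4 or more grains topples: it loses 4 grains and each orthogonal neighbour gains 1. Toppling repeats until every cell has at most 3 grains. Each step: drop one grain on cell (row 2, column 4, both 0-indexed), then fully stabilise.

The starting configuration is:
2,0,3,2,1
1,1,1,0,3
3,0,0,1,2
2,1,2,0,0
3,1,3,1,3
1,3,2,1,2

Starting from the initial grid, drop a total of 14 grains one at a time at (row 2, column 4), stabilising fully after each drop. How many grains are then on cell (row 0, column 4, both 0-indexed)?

2

step 0: 2,0,3,2,1
1,1,1,0,3
3,0,0,1,2
2,1,2,0,0
3,1,3,1,3
1,3,2,1,2
step 1: 2,0,3,2,1
1,1,1,0,3
3,0,0,1,3
2,1,2,0,0
3,1,3,1,3
1,3,2,1,2
step 2: 2,0,3,2,2
1,1,1,1,0
3,0,0,2,1
2,1,2,0,1
3,1,3,1,3
1,3,2,1,2
step 3: 2,0,3,2,2
1,1,1,1,0
3,0,0,2,2
2,1,2,0,1
3,1,3,1,3
1,3,2,1,2
step 4: 2,0,3,2,2
1,1,1,1,0
3,0,0,2,3
2,1,2,0,1
3,1,3,1,3
1,3,2,1,2
step 5: 2,0,3,2,2
1,1,1,1,1
3,0,0,3,0
2,1,2,0,2
3,1,3,1,3
1,3,2,1,2
step 6: 2,0,3,2,2
1,1,1,1,1
3,0,0,3,1
2,1,2,0,2
3,1,3,1,3
1,3,2,1,2
step 7: 2,0,3,2,2
1,1,1,1,1
3,0,0,3,2
2,1,2,0,2
3,1,3,1,3
1,3,2,1,2
step 8: 2,0,3,2,2
1,1,1,1,1
3,0,0,3,3
2,1,2,0,2
3,1,3,1,3
1,3,2,1,2
step 9: 2,0,3,2,2
1,1,1,2,2
3,0,1,0,1
2,1,2,1,3
3,1,3,1,3
1,3,2,1,2
step 10: 2,0,3,2,2
1,1,1,2,2
3,0,1,0,2
2,1,2,1,3
3,1,3,1,3
1,3,2,1,2
step 11: 2,0,3,2,2
1,1,1,2,2
3,0,1,0,3
2,1,2,1,3
3,1,3,1,3
1,3,2,1,2
step 12: 2,0,3,2,2
1,1,1,2,3
3,0,1,1,1
2,1,2,2,1
3,1,3,2,0
1,3,2,1,3
step 13: 2,0,3,2,2
1,1,1,2,3
3,0,1,1,2
2,1,2,2,1
3,1,3,2,0
1,3,2,1,3
step 14: 2,0,3,2,2
1,1,1,2,3
3,0,1,1,3
2,1,2,2,1
3,1,3,2,0
1,3,2,1,3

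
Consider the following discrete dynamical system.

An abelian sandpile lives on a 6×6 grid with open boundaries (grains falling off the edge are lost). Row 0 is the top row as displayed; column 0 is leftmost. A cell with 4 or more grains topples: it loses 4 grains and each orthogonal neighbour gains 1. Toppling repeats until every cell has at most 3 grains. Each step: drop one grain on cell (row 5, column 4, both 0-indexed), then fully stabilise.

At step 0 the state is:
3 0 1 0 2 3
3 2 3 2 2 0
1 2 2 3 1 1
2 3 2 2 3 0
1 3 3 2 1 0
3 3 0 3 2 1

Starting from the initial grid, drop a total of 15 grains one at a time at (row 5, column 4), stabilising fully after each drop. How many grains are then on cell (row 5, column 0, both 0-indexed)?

step 0: 3 0 1 0 2 3
3 2 3 2 2 0
1 2 2 3 1 1
2 3 2 2 3 0
1 3 3 2 1 0
3 3 0 3 2 1
step 1: 3 0 1 0 2 3
3 2 3 2 2 0
1 2 2 3 1 1
2 3 2 2 3 0
1 3 3 2 1 0
3 3 0 3 3 1
step 2: 3 0 1 0 2 3
3 2 3 2 2 0
1 2 2 3 1 1
2 3 2 2 3 0
1 3 3 3 2 0
3 3 1 0 1 2
step 3: 3 0 1 0 2 3
3 2 3 2 2 0
1 2 2 3 1 1
2 3 2 2 3 0
1 3 3 3 2 0
3 3 1 0 2 2
step 4: 3 0 1 0 2 3
3 2 3 2 2 0
1 2 2 3 1 1
2 3 2 2 3 0
1 3 3 3 2 0
3 3 1 0 3 2
step 5: 3 0 1 0 2 3
3 2 3 2 2 0
1 2 2 3 1 1
2 3 2 2 3 0
1 3 3 3 3 0
3 3 1 1 0 3
step 6: 3 0 1 0 2 3
3 2 3 2 2 0
1 2 2 3 1 1
2 3 2 2 3 0
1 3 3 3 3 0
3 3 1 1 1 3
step 7: 3 0 1 0 2 3
3 2 3 2 2 0
1 2 2 3 1 1
2 3 2 2 3 0
1 3 3 3 3 0
3 3 1 1 2 3
step 8: 3 0 1 0 2 3
3 2 3 2 2 0
1 2 2 3 1 1
2 3 2 2 3 0
1 3 3 3 3 0
3 3 1 1 3 3
step 9: 0 2 2 1 2 3
1 1 2 0 3 0
3 1 2 2 3 1
3 2 2 2 1 1
3 2 2 2 2 2
0 1 3 3 2 0
step 10: 0 2 2 1 2 3
1 1 2 0 3 0
3 1 2 2 3 1
3 2 2 2 1 1
3 2 2 2 2 2
0 1 3 3 3 0
step 11: 0 2 2 1 2 3
1 1 2 0 3 0
3 1 2 2 3 1
3 2 2 2 1 1
3 2 3 3 3 2
0 2 0 1 1 1
step 12: 0 2 2 1 2 3
1 1 2 0 3 0
3 1 2 2 3 1
3 2 2 2 1 1
3 2 3 3 3 2
0 2 0 1 2 1
step 13: 0 2 2 1 2 3
1 1 2 0 3 0
3 1 2 2 3 1
3 2 2 2 1 1
3 2 3 3 3 2
0 2 0 1 3 1
step 14: 0 2 2 1 2 3
1 1 2 0 3 0
3 1 2 2 3 1
3 2 3 3 2 1
3 3 0 1 1 3
0 2 1 3 1 2
step 15: 0 2 2 1 2 3
1 1 2 0 3 0
3 1 2 2 3 1
3 2 3 3 2 1
3 3 0 1 1 3
0 2 1 3 2 2

0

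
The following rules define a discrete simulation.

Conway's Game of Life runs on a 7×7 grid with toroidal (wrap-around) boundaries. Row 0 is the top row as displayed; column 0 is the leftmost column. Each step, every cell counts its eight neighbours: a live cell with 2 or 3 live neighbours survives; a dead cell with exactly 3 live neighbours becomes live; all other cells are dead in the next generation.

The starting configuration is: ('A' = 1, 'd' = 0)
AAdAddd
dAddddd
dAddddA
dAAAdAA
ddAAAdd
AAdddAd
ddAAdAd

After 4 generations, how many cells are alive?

step 0: AAdAddd
dAddddd
dAddddA
dAAAdAA
ddAAAdd
AAdddAd
ddAAdAd
step 1: AAdAAdd
dAddddd
dAdddAA
dAdddAA
ddddddd
dAdddAA
dddAddd
step 2: AAdAAdd
dAddAAA
dAAddAA
dddddAA
ddddddd
ddddddd
dAdAdAA
step 3: dAdAddd
ddddddd
dAAdddd
AddddAA
ddddddd
ddddddd
dAdAdAA
step 4: AdddAdd
dAddddd
AAddddA
AAddddA
ddddddA
ddddddd
AdddAdd

12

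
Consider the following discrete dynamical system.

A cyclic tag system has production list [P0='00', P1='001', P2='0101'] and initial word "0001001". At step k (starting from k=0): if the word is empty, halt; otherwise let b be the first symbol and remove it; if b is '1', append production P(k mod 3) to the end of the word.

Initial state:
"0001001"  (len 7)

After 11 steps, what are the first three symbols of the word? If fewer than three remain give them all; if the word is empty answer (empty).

gen 0: "0001001"  (len 7)
gen 1: "001001"  (len 6)
gen 2: "01001"  (len 5)
gen 3: "1001"  (len 4)
gen 4: "00100"  (len 5)
gen 5: "0100"  (len 4)
gen 6: "100"  (len 3)
gen 7: "0000"  (len 4)
gen 8: "000"  (len 3)
gen 9: "00"  (len 2)
gen 10: "0"  (len 1)
gen 11: (halted — word empty)

(empty)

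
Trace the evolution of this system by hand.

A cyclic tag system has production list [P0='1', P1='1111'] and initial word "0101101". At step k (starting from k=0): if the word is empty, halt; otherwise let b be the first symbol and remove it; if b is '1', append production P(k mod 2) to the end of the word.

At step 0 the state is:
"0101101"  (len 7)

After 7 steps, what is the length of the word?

[0] "0101101"  (len 7)
[1] "101101"  (len 6)
[2] "011011111"  (len 9)
[3] "11011111"  (len 8)
[4] "10111111111"  (len 11)
[5] "01111111111"  (len 11)
[6] "1111111111"  (len 10)
[7] "1111111111"  (len 10)

10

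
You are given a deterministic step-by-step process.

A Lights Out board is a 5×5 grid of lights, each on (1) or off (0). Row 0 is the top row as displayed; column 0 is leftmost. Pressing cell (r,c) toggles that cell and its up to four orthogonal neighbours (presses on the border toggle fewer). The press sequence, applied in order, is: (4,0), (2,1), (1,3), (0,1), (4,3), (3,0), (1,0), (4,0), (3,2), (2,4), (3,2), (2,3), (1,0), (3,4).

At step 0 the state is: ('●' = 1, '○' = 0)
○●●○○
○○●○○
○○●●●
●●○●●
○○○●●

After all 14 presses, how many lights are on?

9

gen 0: ○●●○○
○○●○○
○○●●●
●●○●●
○○○●●
gen 1: ○●●○○
○○●○○
○○●●●
○●○●●
●●○●●
gen 2: ○●●○○
○●●○○
●●○●●
○○○●●
●●○●●
gen 3: ○●●●○
○●○●●
●●○○●
○○○●●
●●○●●
gen 4: ●○○●○
○○○●●
●●○○●
○○○●●
●●○●●
gen 5: ●○○●○
○○○●●
●●○○●
○○○○●
●●●○○
gen 6: ●○○●○
○○○●●
○●○○●
●●○○●
○●●○○
gen 7: ○○○●○
●●○●●
●●○○●
●●○○●
○●●○○
gen 8: ○○○●○
●●○●●
●●○○●
○●○○●
●○●○○
gen 9: ○○○●○
●●○●●
●●●○●
○○●●●
●○○○○
gen 10: ○○○●○
●●○●○
●●●●○
○○●●○
●○○○○
gen 11: ○○○●○
●●○●○
●●○●○
○●○○○
●○●○○
gen 12: ○○○●○
●●○○○
●●●○●
○●○●○
●○●○○
gen 13: ●○○●○
○○○○○
○●●○●
○●○●○
●○●○○
gen 14: ●○○●○
○○○○○
○●●○○
○●○○●
●○●○●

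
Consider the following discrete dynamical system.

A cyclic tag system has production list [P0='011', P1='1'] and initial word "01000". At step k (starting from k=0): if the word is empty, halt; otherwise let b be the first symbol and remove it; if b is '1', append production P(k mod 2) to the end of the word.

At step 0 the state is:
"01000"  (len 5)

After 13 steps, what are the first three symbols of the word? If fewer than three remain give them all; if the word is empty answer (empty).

110

step 0: "01000"  (len 5)
step 1: "1000"  (len 4)
step 2: "0001"  (len 4)
step 3: "001"  (len 3)
step 4: "01"  (len 2)
step 5: "1"  (len 1)
step 6: "1"  (len 1)
step 7: "011"  (len 3)
step 8: "11"  (len 2)
step 9: "1011"  (len 4)
step 10: "0111"  (len 4)
step 11: "111"  (len 3)
step 12: "111"  (len 3)
step 13: "11011"  (len 5)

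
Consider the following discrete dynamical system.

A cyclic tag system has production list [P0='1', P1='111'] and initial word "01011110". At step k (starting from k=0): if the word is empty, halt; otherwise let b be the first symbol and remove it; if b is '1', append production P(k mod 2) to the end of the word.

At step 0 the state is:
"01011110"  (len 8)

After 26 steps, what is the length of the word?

[0] "01011110"  (len 8)
[1] "1011110"  (len 7)
[2] "011110111"  (len 9)
[3] "11110111"  (len 8)
[4] "1110111111"  (len 10)
[5] "1101111111"  (len 10)
[6] "101111111111"  (len 12)
[7] "011111111111"  (len 12)
[8] "11111111111"  (len 11)
[9] "11111111111"  (len 11)
[10] "1111111111111"  (len 13)
[11] "1111111111111"  (len 13)
[12] "111111111111111"  (len 15)
[13] "111111111111111"  (len 15)
[14] "11111111111111111"  (len 17)
[15] "11111111111111111"  (len 17)
[16] "1111111111111111111"  (len 19)
[17] "1111111111111111111"  (len 19)
[18] "111111111111111111111"  (len 21)
[19] "111111111111111111111"  (len 21)
[20] "11111111111111111111111"  (len 23)
[21] "11111111111111111111111"  (len 23)
[22] "1111111111111111111111111"  (len 25)
[23] "1111111111111111111111111"  (len 25)
[24] "111111111111111111111111111"  (len 27)
[25] "111111111111111111111111111"  (len 27)
[26] "11111111111111111111111111111"  (len 29)

29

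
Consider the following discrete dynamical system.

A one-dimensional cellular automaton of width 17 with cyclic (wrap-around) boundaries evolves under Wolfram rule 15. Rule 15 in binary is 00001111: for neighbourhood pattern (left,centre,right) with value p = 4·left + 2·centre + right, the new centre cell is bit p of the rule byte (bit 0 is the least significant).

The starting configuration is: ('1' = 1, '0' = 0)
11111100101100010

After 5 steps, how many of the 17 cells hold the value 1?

gen 0: 11111100101100010
gen 1: 10000001101001110
gen 2: 10111111001011000
gen 3: 10100000011010011
gen 4: 00101111110010110
gen 5: 11101000000110100

7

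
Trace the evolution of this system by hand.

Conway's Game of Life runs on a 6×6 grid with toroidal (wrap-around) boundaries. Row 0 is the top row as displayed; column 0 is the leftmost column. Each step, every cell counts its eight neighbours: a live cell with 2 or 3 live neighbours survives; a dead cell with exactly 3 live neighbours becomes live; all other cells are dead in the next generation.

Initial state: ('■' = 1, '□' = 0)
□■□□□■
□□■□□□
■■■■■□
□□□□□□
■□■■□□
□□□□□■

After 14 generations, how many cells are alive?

12

0) □■□□□■
□□■□□□
■■■■■□
□□□□□□
■□■■□□
□□□□□■
1) ■□□□□□
□□□□■■
□■■■□□
■□□□■■
□□□□□□
□■■□■■
2) ■■□■□□
■■■■■■
□■■■□□
■■■■■■
□■□■□□
■■□□□■
3) □□□■□□
□□□□□■
□□□□□□
□□□□□■
□□□■□□
□□□□■■
4) □□□□□■
□□□□□□
□□□□□□
□□□□□□
□□□□□■
□□□■■□
5) □□□□■□
□□□□□□
□□□□□□
□□□□□□
□□□□■□
□□□□■■
6) □□□□■■
□□□□□□
□□□□□□
□□□□□□
□□□□■■
□□□■■■
7) □□□■□■
□□□□□□
□□□□□□
□□□□□□
□□□■□■
■□□■□□
8) □□□□■□
□□□□□□
□□□□□□
□□□□□□
□□□□■□
■□■■□■
9) □□□■■■
□□□□□□
□□□□□□
□□□□□□
□□□■■■
□□□■□■
10) □□□■□■
□□□□■□
□□□□□□
□□□□■□
□□□■□■
■□■□□□
11) □□□■■■
□□□□■□
□□□□□□
□□□□■□
□□□■■■
■□■■□■
12) ■□■□□□
□□□■■■
□□□□□□
□□□■■■
■□■□□□
■□■□□□
13) ■□■□■□
□□□■■■
□□□□□□
□□□■■■
■□■□■□
■□■■□■
14) ■□■□□□
□□□■■■
□□□□□□
□□□■■■
■□■□□□
■□■□□□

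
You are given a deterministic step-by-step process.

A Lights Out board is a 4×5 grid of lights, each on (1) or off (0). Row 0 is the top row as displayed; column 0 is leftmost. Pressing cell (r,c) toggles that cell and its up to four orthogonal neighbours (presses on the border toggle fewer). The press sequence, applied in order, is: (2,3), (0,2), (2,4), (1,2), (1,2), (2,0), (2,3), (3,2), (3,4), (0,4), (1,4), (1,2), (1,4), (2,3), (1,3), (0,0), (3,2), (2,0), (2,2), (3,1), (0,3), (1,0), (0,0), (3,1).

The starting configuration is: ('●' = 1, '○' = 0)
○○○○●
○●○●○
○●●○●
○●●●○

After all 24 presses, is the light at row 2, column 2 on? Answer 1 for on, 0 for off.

0

gen 0: ○○○○●
○●○●○
○●●○●
○●●●○
gen 1: ○○○○●
○●○○○
○●○●○
○●●○○
gen 2: ○●●●●
○●●○○
○●○●○
○●●○○
gen 3: ○●●●●
○●●○●
○●○○●
○●●○●
gen 4: ○●○●●
○○○●●
○●●○●
○●●○●
gen 5: ○●●●●
○●●○●
○●○○●
○●●○●
gen 6: ○●●●●
●●●○●
●○○○●
●●●○●
gen 7: ○●●●●
●●●●●
●○●●○
●●●●●
gen 8: ○●●●●
●●●●●
●○○●○
●○○○●
gen 9: ○●●●●
●●●●●
●○○●●
●○○●○
gen 10: ○●●○○
●●●●○
●○○●●
●○○●○
gen 11: ○●●○●
●●●○●
●○○●○
●○○●○
gen 12: ○●○○●
●○○●●
●○●●○
●○○●○
gen 13: ○●○○○
●○○○○
●○●●●
●○○●○
gen 14: ○●○○○
●○○●○
●○○○○
●○○○○
gen 15: ○●○●○
●○●○●
●○○●○
●○○○○
gen 16: ●○○●○
○○●○●
●○○●○
●○○○○
gen 17: ●○○●○
○○●○●
●○●●○
●●●●○
gen 18: ●○○●○
●○●○●
○●●●○
○●●●○
gen 19: ●○○●○
●○○○●
○○○○○
○●○●○
gen 20: ●○○●○
●○○○●
○●○○○
●○●●○
gen 21: ●○●○●
●○○●●
○●○○○
●○●●○
gen 22: ○○●○●
○●○●●
●●○○○
●○●●○
gen 23: ●●●○●
●●○●●
●●○○○
●○●●○
gen 24: ●●●○●
●●○●●
●○○○○
○●○●○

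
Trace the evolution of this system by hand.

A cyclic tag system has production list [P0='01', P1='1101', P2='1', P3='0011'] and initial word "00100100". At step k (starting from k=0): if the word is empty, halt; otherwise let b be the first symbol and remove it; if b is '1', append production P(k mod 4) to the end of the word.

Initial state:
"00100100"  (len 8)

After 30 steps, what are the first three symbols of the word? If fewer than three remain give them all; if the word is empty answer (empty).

t=0: "00100100"  (len 8)
t=1: "0100100"  (len 7)
t=2: "100100"  (len 6)
t=3: "001001"  (len 6)
t=4: "01001"  (len 5)
t=5: "1001"  (len 4)
t=6: "0011101"  (len 7)
t=7: "011101"  (len 6)
t=8: "11101"  (len 5)
t=9: "110101"  (len 6)
t=10: "101011101"  (len 9)
t=11: "010111011"  (len 9)
t=12: "10111011"  (len 8)
t=13: "011101101"  (len 9)
t=14: "11101101"  (len 8)
t=15: "11011011"  (len 8)
t=16: "10110110011"  (len 11)
t=17: "011011001101"  (len 12)
t=18: "11011001101"  (len 11)
t=19: "10110011011"  (len 11)
t=20: "01100110110011"  (len 14)
t=21: "1100110110011"  (len 13)
t=22: "1001101100111101"  (len 16)
t=23: "0011011001111011"  (len 16)
t=24: "011011001111011"  (len 15)
t=25: "11011001111011"  (len 14)
t=26: "10110011110111101"  (len 17)
t=27: "01100111101111011"  (len 17)
t=28: "1100111101111011"  (len 16)
t=29: "10011110111101101"  (len 17)
t=30: "00111101111011011101"  (len 20)

001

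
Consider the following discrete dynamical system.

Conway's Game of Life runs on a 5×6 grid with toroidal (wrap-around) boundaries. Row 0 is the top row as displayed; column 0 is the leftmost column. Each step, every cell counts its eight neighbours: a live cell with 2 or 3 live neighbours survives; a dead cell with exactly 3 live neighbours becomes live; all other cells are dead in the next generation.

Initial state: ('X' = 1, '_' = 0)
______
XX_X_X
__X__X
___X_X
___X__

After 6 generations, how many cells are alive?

gen 0: ______
XX_X_X
__X__X
___X_X
___X__
gen 1: X_X_X_
XXX_XX
_XXX_X
__XX__
____X_
gen 2: X_X_X_
______
_____X
_X____
_XX_XX
gen 3: X_X_X_
_____X
______
_XX_XX
__X_XX
gen 4: XX__X_
_____X
X___XX
XXX_XX
__X___
gen 5: XX___X
_X____
___X__
__X_X_
__X_X_
gen 6: XXX__X
_XX___
__XX__
__X_X_
X_X_X_

13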